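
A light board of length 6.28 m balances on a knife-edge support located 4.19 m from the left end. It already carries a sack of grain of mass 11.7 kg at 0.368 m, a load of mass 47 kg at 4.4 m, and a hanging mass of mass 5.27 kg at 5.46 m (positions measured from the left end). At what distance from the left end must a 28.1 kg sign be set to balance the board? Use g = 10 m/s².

Sum moments about the knife-edge support (at 4.19 m from the left end) (the support reaction has zero arm there).
Sack of grain: 11.7 × 10 = 117 N down at 0.368 m → arm 3.822 m, τ = 117 × 3.822 = 447.2 N·m counterclockwise.
Load: 47 × 10 = 470 N down at 4.4 m → arm 0.21 m, τ = 470 × 0.21 = 98.7 N·m clockwise.
Hanging mass: 5.27 × 10 = 52.7 N down at 5.46 m → arm 1.27 m, τ = 52.7 × 1.27 = 66.93 N·m clockwise.
Net moment of existing loads = 281.6 N·m counterclockwise.
The sign weighs 28.1 × 10 = 281 N and must supply an equal clockwise moment, so its lever arm about the knife-edge support is 281.6 / 281 = 1 m.
That puts it at 4.19 + 1 = 5.19 m from the left end.

x ≈ 5.19 m from the left end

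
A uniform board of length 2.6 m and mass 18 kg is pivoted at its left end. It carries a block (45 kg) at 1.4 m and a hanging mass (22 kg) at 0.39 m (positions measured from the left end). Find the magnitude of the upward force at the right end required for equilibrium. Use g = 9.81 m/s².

F ≈ 358 N

About the left end:
Beam weight: 18 × 9.81 = 176.6 N down at 1.3 m → arm 1.3 m, τ = 176.6 × 1.3 = 229.6 N·m clockwise.
Block: 45 × 9.81 = 441.5 N down at 1.4 m → arm 1.4 m, τ = 441.5 × 1.4 = 618.1 N·m clockwise.
Hanging mass: 22 × 9.81 = 215.8 N down at 0.39 m → arm 0.39 m, τ = 215.8 × 0.39 = 84.16 N·m clockwise.
Net moment of the loads = 931.9 N·m clockwise.
The upward force F acts at the right end, arm 2.6 m, giving F × 2.6 counterclockwise.
Setting net torque to zero: F × 2.6 = 931.9 → F = 931.9 / 2.6 = 358 N.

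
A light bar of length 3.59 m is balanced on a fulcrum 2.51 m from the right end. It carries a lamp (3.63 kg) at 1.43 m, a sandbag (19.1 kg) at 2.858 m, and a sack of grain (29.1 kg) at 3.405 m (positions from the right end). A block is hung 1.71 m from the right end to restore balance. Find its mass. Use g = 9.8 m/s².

m ≈ 36 kg

Choose the fulcrum (at 2.51 m from the right end) as the axis so the support reaction has zero arm there.
Lamp: 3.63 × 9.8 = 35.57 N down at 1.43 m → arm 1.08 m, τ = 35.57 × 1.08 = 38.42 N·m clockwise.
Sandbag: 19.1 × 9.8 = 187.2 N down at 2.858 m → arm 0.348 m, τ = 187.2 × 0.348 = 65.15 N·m counterclockwise.
Sack of grain: 29.1 × 9.8 = 285.2 N down at 3.405 m → arm 0.895 m, τ = 285.2 × 0.895 = 255.3 N·m counterclockwise.
Net moment of known loads = 282 N·m counterclockwise.
An unknown mass m at 1.71 m has arm 0.8 m; its moment is m·g·0.8 clockwise.
Balancing moments: m × 9.8 × 0.8 = 282, giving m = 282 / (9.8 × 0.8) = 36 kg.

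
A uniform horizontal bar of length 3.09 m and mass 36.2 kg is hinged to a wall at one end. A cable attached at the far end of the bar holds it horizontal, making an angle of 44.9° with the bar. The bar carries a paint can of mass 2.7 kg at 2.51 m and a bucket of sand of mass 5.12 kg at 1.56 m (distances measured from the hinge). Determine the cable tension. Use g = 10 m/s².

Sum moments about the hinge (the unknown hinge reaction has zero arm there).
Beam weight: 36.2 × 10 = 362 N down at 1.545 m → arm 1.545 m, τ = 362 × 1.545 = 559.3 N·m clockwise.
Paint can: 2.7 × 10 = 27 N down at 2.51 m → arm 2.51 m, τ = 27 × 2.51 = 67.77 N·m clockwise.
Bucket of sand: 5.12 × 10 = 51.2 N down at 1.56 m → arm 1.56 m, τ = 51.2 × 1.56 = 79.87 N·m clockwise.
Total clockwise load moment = 706.9 N·m.
The cable tension T acts at 3.09 m; only its component perpendicular to the bar, T sinθ, produces torque. sin 44.9° = 0.7059.
Balancing moments: T × 3.09 × 0.7059 = 706.9, giving T = 706.9 / 2.181 = 324 N.

T ≈ 324 N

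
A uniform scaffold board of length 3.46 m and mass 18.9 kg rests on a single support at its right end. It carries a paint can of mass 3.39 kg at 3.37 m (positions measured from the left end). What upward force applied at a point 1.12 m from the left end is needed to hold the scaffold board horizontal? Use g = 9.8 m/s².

Taking torques about the right end:
Beam weight: 18.9 × 9.8 = 185.2 N down at 1.73 m → arm 1.73 m, τ = 185.2 × 1.73 = 320.4 N·m counterclockwise.
Paint can: 3.39 × 9.8 = 33.22 N down at 3.37 m → arm 0.09 m, τ = 33.22 × 0.09 = 2.99 N·m counterclockwise.
Net moment of the loads = 323.4 N·m counterclockwise.
The upward force F acts at a point 1.12 m from the left end, arm 2.34 m, giving F × 2.34 clockwise.
For rotational equilibrium, F × 2.34 = 323.4, so F = 323.4 / 2.34 = 138 N.

F ≈ 138 N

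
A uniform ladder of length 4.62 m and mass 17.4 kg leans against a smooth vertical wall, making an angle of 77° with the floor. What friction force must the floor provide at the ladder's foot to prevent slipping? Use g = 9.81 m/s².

f ≈ 19.7 N

Take moments about the foot of the ladder.
Ladder weight 17.4×9.81 = 170.7 N acts at 2.31 m along the ladder; its horizontal arm is 2.31·cos77° = 0.5196 m → τ = 88.7 N·m clockwise.
Wall normal N acts horizontally at the top; its moment arm is the height L sinθ = 4.62·sin77° = 4.502 m, counterclockwise.
Setting net torque to zero: N × 4.502 = 88.7 → N = 19.7 N.
ΣFx = 0: friction at the foot balances the wall's push, so f = N_wall = 19.7 N.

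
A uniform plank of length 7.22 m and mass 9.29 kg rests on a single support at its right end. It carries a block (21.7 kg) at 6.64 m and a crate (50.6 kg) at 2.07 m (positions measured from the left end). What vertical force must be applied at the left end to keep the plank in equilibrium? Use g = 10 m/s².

F ≈ 425 N

About the right end:
Beam weight: 9.29 × 10 = 92.9 N down at 3.61 m → arm 3.61 m, τ = 92.9 × 3.61 = 335.4 N·m counterclockwise.
Block: 21.7 × 10 = 217 N down at 6.64 m → arm 0.58 m, τ = 217 × 0.58 = 125.9 N·m counterclockwise.
Crate: 50.6 × 10 = 506 N down at 2.07 m → arm 5.15 m, τ = 506 × 5.15 = 2606 N·m counterclockwise.
Net moment of the loads = 3067 N·m counterclockwise.
The upward force F acts at the left end, arm 7.22 m, giving F × 7.22 clockwise.
Setting net torque to zero: F × 7.22 = 3067 → F = 3067 / 7.22 = 425 N.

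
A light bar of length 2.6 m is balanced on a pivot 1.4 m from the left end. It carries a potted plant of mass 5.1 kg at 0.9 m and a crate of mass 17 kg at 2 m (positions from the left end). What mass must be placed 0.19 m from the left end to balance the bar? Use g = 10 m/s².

Sum moments about the pivot (at 1.4 m from the left end) (the support reaction has zero arm there).
Potted plant: 5.1 × 10 = 51 N down at 0.9 m → arm 0.5 m, τ = 51 × 0.5 = 25.5 N·m counterclockwise.
Crate: 17 × 10 = 170 N down at 2 m → arm 0.6 m, τ = 170 × 0.6 = 102 N·m clockwise.
Net moment of known loads = 76.5 N·m clockwise.
An unknown mass m at 0.19 m has arm 1.21 m; its moment is m·g·1.21 counterclockwise.
Setting net torque to zero: m × 10 × 1.21 = 76.5 → m = 76.5 / (10 × 1.21) = 6.32 kg.

m ≈ 6.32 kg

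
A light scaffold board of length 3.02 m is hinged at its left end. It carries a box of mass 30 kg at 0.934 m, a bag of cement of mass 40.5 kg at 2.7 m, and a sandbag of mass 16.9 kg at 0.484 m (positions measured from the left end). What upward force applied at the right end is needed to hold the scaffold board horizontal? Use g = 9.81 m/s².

About the left end:
Box: 30 × 9.81 = 294.3 N down at 0.934 m → arm 0.934 m, τ = 294.3 × 0.934 = 274.9 N·m clockwise.
Bag of cement: 40.5 × 9.81 = 397.3 N down at 2.7 m → arm 2.7 m, τ = 397.3 × 2.7 = 1073 N·m clockwise.
Sandbag: 16.9 × 9.81 = 165.8 N down at 0.484 m → arm 0.484 m, τ = 165.8 × 0.484 = 80.25 N·m clockwise.
Net moment of the loads = 1428 N·m clockwise.
The upward force F acts at the right end, arm 3.02 m, giving F × 3.02 counterclockwise.
Στ = 0 ⇒ F × 3.02 = 1428 ⇒ F = 1428 / 3.02 = 473 N.

F ≈ 473 N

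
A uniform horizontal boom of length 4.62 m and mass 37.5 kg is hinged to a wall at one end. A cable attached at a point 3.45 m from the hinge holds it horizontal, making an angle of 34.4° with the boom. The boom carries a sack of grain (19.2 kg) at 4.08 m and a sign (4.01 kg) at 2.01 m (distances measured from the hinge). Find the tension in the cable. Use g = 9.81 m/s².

T ≈ 871 N

Choose the hinge as the axis so the unknown hinge reaction has zero arm there.
Beam weight: 37.5 × 9.81 = 367.9 N down at 2.31 m → arm 2.31 m, τ = 367.9 × 2.31 = 849.8 N·m clockwise.
Sack of grain: 19.2 × 9.81 = 188.4 N down at 4.08 m → arm 4.08 m, τ = 188.4 × 4.08 = 768.7 N·m clockwise.
Sign: 4.01 × 9.81 = 39.34 N down at 2.01 m → arm 2.01 m, τ = 39.34 × 2.01 = 79.07 N·m clockwise.
Total clockwise load moment = 1698 N·m.
The cable tension T acts at 3.45 m; only its component perpendicular to the boom, T sinθ, produces torque. sin 34.4° = 0.565.
Balancing moments: T × 3.45 × 0.565 = 1698, giving T = 1698 / 1.949 = 871 N.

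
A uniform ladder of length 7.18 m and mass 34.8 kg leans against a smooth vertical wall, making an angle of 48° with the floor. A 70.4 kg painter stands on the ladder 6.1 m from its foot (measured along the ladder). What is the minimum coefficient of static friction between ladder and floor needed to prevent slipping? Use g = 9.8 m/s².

μ_min ≈ 0.661

Taking torques about the foot of the ladder:
Ladder weight 34.8×9.8 = 341 N acts at 3.59 m along the ladder; its horizontal arm is 3.59·cos48° = 2.402 m → τ = 819.1 N·m clockwise.
Painter: 70.4×9.8 = 689.9 N at 6.1 m → arm 4.082 m → τ = 2816 N·m clockwise.
Wall normal N acts horizontally at the top; its moment arm is the height L sinθ = 7.18·sin48° = 5.336 m, counterclockwise.
Setting net torque to zero: N × 5.336 = 3635 → N = 681.2 N.
ΣFx = 0 ⇒ f = N_wall = 681.2 N. ΣFy = 0 ⇒ N_floor = 1031 N.
μ_min = f / N_floor = 681.2 / 1031 = 0.661.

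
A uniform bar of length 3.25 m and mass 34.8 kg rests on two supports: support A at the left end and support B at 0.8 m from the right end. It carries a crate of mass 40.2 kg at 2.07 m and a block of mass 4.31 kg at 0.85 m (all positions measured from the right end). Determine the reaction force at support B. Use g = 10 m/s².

R_B ≈ 467 N

About support A:
Beam weight: 34.8 × 10 = 348 N down at 1.625 m → arm 1.625 m, τ = 348 × 1.625 = 565.5 N·m clockwise.
Crate: 40.2 × 10 = 402 N down at 2.07 m → arm 1.18 m, τ = 402 × 1.18 = 474.4 N·m clockwise.
Block: 4.31 × 10 = 43.1 N down at 0.85 m → arm 2.4 m, τ = 43.1 × 2.4 = 103.4 N·m clockwise.
Net load moment about support A = 1143 N·m clockwise.
Reaction R at support B is upward at 0.8 m, arm 2.45 m → moment R × 2.45 counterclockwise.
Setting net torque to zero: R × 2.45 = 1143 → R = 467 N.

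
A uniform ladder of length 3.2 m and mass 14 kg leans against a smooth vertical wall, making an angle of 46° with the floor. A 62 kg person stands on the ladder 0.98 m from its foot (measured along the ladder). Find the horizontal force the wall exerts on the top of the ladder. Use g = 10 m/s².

Take moments about the foot of the ladder.
Ladder weight 14×10 = 140 N acts at 1.6 m along the ladder; its horizontal arm is 1.6·cos46° = 1.111 m → τ = 155.5 N·m clockwise.
Person: 62×10 = 620 N at 0.98 m → arm 0.6808 m → τ = 422.1 N·m clockwise.
Wall normal N acts horizontally at the top; its moment arm is the height L sinθ = 3.2·sin46° = 2.302 m, counterclockwise.
For rotational equilibrium, N × 2.302 = 577.6, so N = 251 N.

N_wall ≈ 251 N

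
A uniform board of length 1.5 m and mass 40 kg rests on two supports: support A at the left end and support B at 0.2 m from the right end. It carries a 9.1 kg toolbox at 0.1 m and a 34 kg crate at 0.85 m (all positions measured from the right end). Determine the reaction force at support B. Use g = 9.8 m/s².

About support A:
Beam weight: 40 × 9.8 = 392 N down at 0.75 m → arm 0.75 m, τ = 392 × 0.75 = 294 N·m clockwise.
Toolbox: 9.1 × 9.8 = 89.18 N down at 0.1 m → arm 1.4 m, τ = 89.18 × 1.4 = 124.9 N·m clockwise.
Crate: 34 × 9.8 = 333.2 N down at 0.85 m → arm 0.65 m, τ = 333.2 × 0.65 = 216.6 N·m clockwise.
Net load moment about support A = 635.5 N·m clockwise.
Reaction R at support B is upward at 0.2 m, arm 1.3 m → moment R × 1.3 counterclockwise.
For rotational equilibrium, R × 1.3 = 635.5, so R = 489 N.

R_B ≈ 489 N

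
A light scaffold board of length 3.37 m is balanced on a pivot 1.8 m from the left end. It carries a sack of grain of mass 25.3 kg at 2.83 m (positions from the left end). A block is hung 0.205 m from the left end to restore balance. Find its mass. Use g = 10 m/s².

Sum moments about the pivot (at 1.8 m from the left end) (the support reaction has zero arm there).
Sack of grain: 25.3 × 10 = 253 N down at 2.83 m → arm 1.03 m, τ = 253 × 1.03 = 260.6 N·m clockwise.
Net moment of known loads = 260.6 N·m clockwise.
An unknown mass m at 0.205 m has arm 1.595 m; its moment is m·g·1.595 counterclockwise.
For rotational equilibrium, m × 10 × 1.595 = 260.6, so m = 260.6 / (10 × 1.595) = 16.3 kg.

m ≈ 16.3 kg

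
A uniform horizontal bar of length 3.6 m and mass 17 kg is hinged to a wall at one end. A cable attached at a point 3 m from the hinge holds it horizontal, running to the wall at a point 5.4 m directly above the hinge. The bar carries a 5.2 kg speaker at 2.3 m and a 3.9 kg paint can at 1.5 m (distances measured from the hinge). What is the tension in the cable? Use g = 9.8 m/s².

T ≈ 181 N

Taking torques about the hinge:
Beam weight: 17 × 9.8 = 166.6 N down at 1.8 m → arm 1.8 m, τ = 166.6 × 1.8 = 299.9 N·m clockwise.
Speaker: 5.2 × 9.8 = 50.96 N down at 2.3 m → arm 2.3 m, τ = 50.96 × 2.3 = 117.2 N·m clockwise.
Paint can: 3.9 × 9.8 = 38.22 N down at 1.5 m → arm 1.5 m, τ = 38.22 × 1.5 = 57.33 N·m clockwise.
Total clockwise load moment = 474.4 N·m.
The cable tension T acts at 3 m; only its component perpendicular to the bar, T sinθ, produces torque. sinθ = h/√(h²+d²) = 5.4/√(5.4²+3²) = 0.8742.
Balancing moments: T × 3 × 0.8742 = 474.4, giving T = 474.4 / 2.623 = 181 N.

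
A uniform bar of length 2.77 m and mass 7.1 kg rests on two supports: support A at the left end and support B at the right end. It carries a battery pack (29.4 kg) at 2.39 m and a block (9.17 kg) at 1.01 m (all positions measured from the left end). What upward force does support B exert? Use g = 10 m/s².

R_B ≈ 323 N

Sum moments about support A (its reaction then has zero moment arm).
Beam weight: 7.1 × 10 = 71 N down at 1.385 m → arm 1.385 m, τ = 71 × 1.385 = 98.33 N·m clockwise.
Battery pack: 29.4 × 10 = 294 N down at 2.39 m → arm 2.39 m, τ = 294 × 2.39 = 702.7 N·m clockwise.
Block: 9.17 × 10 = 91.7 N down at 1.01 m → arm 1.01 m, τ = 91.7 × 1.01 = 92.62 N·m clockwise.
Net load moment about support A = 893.7 N·m clockwise.
Reaction R at support B is upward at 2.77 m, arm 2.77 m → moment R × 2.77 counterclockwise.
Setting net torque to zero: R × 2.77 = 893.7 → R = 323 N.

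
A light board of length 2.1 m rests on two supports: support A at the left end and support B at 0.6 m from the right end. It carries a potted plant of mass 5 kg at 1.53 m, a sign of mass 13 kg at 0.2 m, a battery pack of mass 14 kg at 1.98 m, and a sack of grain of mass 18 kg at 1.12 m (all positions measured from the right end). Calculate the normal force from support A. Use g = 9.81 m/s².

About support B:
Potted plant: 5 × 9.81 = 49.05 N down at 1.53 m → arm 0.93 m, τ = 49.05 × 0.93 = 45.62 N·m counterclockwise.
Sign: 13 × 9.81 = 127.5 N down at 0.2 m → arm 0.4 m, τ = 127.5 × 0.4 = 51 N·m clockwise.
Battery pack: 14 × 9.81 = 137.3 N down at 1.98 m → arm 1.38 m, τ = 137.3 × 1.38 = 189.5 N·m counterclockwise.
Sack of grain: 18 × 9.81 = 176.6 N down at 1.12 m → arm 0.52 m, τ = 176.6 × 0.52 = 91.83 N·m counterclockwise.
Net load moment about support B = 275.9 N·m counterclockwise.
Reaction R at support A is upward at 2.1 m, arm 1.5 m → moment R × 1.5 clockwise.
For rotational equilibrium, R × 1.5 = 275.9, so R = 184 N.

R_A ≈ 184 N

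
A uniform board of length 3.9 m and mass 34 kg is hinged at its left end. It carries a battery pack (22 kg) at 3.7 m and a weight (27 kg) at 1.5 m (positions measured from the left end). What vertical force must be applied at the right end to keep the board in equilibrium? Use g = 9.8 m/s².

F ≈ 473 N

Taking torques about the left end:
Beam weight: 34 × 9.8 = 333.2 N down at 1.95 m → arm 1.95 m, τ = 333.2 × 1.95 = 649.7 N·m clockwise.
Battery pack: 22 × 9.8 = 215.6 N down at 3.7 m → arm 3.7 m, τ = 215.6 × 3.7 = 797.7 N·m clockwise.
Weight: 27 × 9.8 = 264.6 N down at 1.5 m → arm 1.5 m, τ = 264.6 × 1.5 = 396.9 N·m clockwise.
Net moment of the loads = 1844 N·m clockwise.
The upward force F acts at the right end, arm 3.9 m, giving F × 3.9 counterclockwise.
Balancing moments: F × 3.9 = 1844, giving F = 1844 / 3.9 = 473 N.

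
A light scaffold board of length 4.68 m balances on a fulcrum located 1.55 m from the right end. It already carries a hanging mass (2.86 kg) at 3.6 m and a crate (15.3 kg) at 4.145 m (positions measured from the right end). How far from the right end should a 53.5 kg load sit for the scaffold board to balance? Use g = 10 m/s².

x ≈ 0.698 m from the right end

Choose the fulcrum (at 1.55 m from the right end) as the axis so the support reaction has zero arm there.
Hanging mass: 2.86 × 10 = 28.6 N down at 3.6 m → arm 2.05 m, τ = 28.6 × 2.05 = 58.63 N·m counterclockwise.
Crate: 15.3 × 10 = 153 N down at 4.145 m → arm 2.595 m, τ = 153 × 2.595 = 397 N·m counterclockwise.
Net moment of existing loads = 455.6 N·m counterclockwise.
The load weighs 53.5 × 10 = 535 N and must supply an equal clockwise moment, so its lever arm about the fulcrum is 455.6 / 535 = 0.852 m.
That puts it at 1.55 − 0.852 = 0.698 m from the right end.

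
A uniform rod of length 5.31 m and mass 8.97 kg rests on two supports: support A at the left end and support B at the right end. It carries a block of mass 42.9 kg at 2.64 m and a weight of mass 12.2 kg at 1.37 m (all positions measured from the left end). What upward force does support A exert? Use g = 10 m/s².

R_A ≈ 351 N

Choose support B as the axis so its reaction then has zero moment arm.
Beam weight: 8.97 × 10 = 89.7 N down at 2.655 m → arm 2.655 m, τ = 89.7 × 2.655 = 238.2 N·m counterclockwise.
Block: 42.9 × 10 = 429 N down at 2.64 m → arm 2.67 m, τ = 429 × 2.67 = 1145 N·m counterclockwise.
Weight: 12.2 × 10 = 122 N down at 1.37 m → arm 3.94 m, τ = 122 × 3.94 = 480.7 N·m counterclockwise.
Net load moment about support B = 1864 N·m counterclockwise.
Reaction R at support A is upward at 0 m, arm 5.31 m → moment R × 5.31 clockwise.
Balancing moments: R × 5.31 = 1864, giving R = 351 N.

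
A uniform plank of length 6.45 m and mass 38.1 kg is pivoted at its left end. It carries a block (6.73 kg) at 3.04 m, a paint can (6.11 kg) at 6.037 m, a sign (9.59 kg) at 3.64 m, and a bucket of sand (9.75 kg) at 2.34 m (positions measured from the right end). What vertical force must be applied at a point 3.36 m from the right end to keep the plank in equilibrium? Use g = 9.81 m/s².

F ≈ 684 N

Choose the left end as the axis so the unknown pivot reaction has zero arm there.
Beam weight: 38.1 × 9.81 = 373.8 N down at 3.225 m → arm 3.225 m, τ = 373.8 × 3.225 = 1206 N·m clockwise.
Block: 6.73 × 9.81 = 66.02 N down at 3.04 m → arm 3.41 m, τ = 66.02 × 3.41 = 225.1 N·m clockwise.
Paint can: 6.11 × 9.81 = 59.94 N down at 6.037 m → arm 0.413 m, τ = 59.94 × 0.413 = 24.76 N·m clockwise.
Sign: 9.59 × 9.81 = 94.08 N down at 3.64 m → arm 2.81 m, τ = 94.08 × 2.81 = 264.4 N·m clockwise.
Bucket of sand: 9.75 × 9.81 = 95.65 N down at 2.34 m → arm 4.11 m, τ = 95.65 × 4.11 = 393.1 N·m clockwise.
Net moment of the loads = 2113 N·m clockwise.
The upward force F acts at a point 3.36 m from the right end, arm 3.09 m, giving F × 3.09 counterclockwise.
Setting net torque to zero: F × 3.09 = 2113 → F = 2113 / 3.09 = 684 N.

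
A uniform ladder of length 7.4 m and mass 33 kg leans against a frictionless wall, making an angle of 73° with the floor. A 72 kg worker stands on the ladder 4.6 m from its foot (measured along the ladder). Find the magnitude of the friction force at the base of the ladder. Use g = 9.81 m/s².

Choose the foot of the ladder as the axis so the floor normal and friction both act there and drop out.
Ladder weight 33×9.81 = 323.7 N acts at 3.7 m along the ladder; its horizontal arm is 3.7·cos73° = 1.082 m → τ = 350.2 N·m clockwise.
Worker: 72×9.81 = 706.3 N at 4.6 m → arm 1.345 m → τ = 950 N·m clockwise.
Wall normal N acts horizontally at the top; its moment arm is the height L sinθ = 7.4·sin73° = 7.077 m, counterclockwise.
Setting net torque to zero: N × 7.077 = 1300 → N = 184 N.
ΣFx = 0: friction at the foot balances the wall's push, so f = N_wall = 184 N.

f ≈ 184 N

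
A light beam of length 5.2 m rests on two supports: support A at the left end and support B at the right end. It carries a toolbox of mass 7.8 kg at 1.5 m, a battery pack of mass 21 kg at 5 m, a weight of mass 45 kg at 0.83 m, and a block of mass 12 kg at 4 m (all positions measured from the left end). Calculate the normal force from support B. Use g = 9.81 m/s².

R_B ≈ 381 N

Choose support A as the axis so its reaction then has zero moment arm.
Toolbox: 7.8 × 9.81 = 76.52 N down at 1.5 m → arm 1.5 m, τ = 76.52 × 1.5 = 114.8 N·m clockwise.
Battery pack: 21 × 9.81 = 206 N down at 5 m → arm 5 m, τ = 206 × 5 = 1030 N·m clockwise.
Weight: 45 × 9.81 = 441.5 N down at 0.83 m → arm 0.83 m, τ = 441.5 × 0.83 = 366.4 N·m clockwise.
Block: 12 × 9.81 = 117.7 N down at 4 m → arm 4 m, τ = 117.7 × 4 = 470.8 N·m clockwise.
Net load moment about support A = 1982 N·m clockwise.
Reaction R at support B is upward at 5.2 m, arm 5.2 m → moment R × 5.2 counterclockwise.
Balancing moments: R × 5.2 = 1982, giving R = 381 N.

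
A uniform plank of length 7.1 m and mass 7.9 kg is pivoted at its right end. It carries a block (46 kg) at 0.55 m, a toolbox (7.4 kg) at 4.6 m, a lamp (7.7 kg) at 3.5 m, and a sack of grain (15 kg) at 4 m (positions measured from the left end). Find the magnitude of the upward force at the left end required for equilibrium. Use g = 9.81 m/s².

Take moments about the right end.
Beam weight: 7.9 × 9.81 = 77.5 N down at 3.55 m → arm 3.55 m, τ = 77.5 × 3.55 = 275.1 N·m counterclockwise.
Block: 46 × 9.81 = 451.3 N down at 0.55 m → arm 6.55 m, τ = 451.3 × 6.55 = 2956 N·m counterclockwise.
Toolbox: 7.4 × 9.81 = 72.59 N down at 4.6 m → arm 2.5 m, τ = 72.59 × 2.5 = 181.5 N·m counterclockwise.
Lamp: 7.7 × 9.81 = 75.54 N down at 3.5 m → arm 3.6 m, τ = 75.54 × 3.6 = 271.9 N·m counterclockwise.
Sack of grain: 15 × 9.81 = 147.2 N down at 4 m → arm 3.1 m, τ = 147.2 × 3.1 = 456.3 N·m counterclockwise.
Net moment of the loads = 4141 N·m counterclockwise.
The upward force F acts at the left end, arm 7.1 m, giving F × 7.1 clockwise.
Setting net torque to zero: F × 7.1 = 4141 → F = 4141 / 7.1 = 583 N.

F ≈ 583 N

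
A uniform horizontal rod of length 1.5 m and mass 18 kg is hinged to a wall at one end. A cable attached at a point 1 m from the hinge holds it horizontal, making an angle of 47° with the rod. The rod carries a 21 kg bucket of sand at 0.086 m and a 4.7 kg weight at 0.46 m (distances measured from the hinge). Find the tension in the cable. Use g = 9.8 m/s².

About the hinge:
Beam weight: 18 × 9.8 = 176.4 N down at 0.75 m → arm 0.75 m, τ = 176.4 × 0.75 = 132.3 N·m clockwise.
Bucket of sand: 21 × 9.8 = 205.8 N down at 0.086 m → arm 0.086 m, τ = 205.8 × 0.086 = 17.7 N·m clockwise.
Weight: 4.7 × 9.8 = 46.06 N down at 0.46 m → arm 0.46 m, τ = 46.06 × 0.46 = 21.19 N·m clockwise.
Total clockwise load moment = 171.2 N·m.
The cable tension T acts at 1 m; only its component perpendicular to the rod, T sinθ, produces torque. sin 47° = 0.7314.
Στ = 0 ⇒ T × 1 × 0.7314 = 171.2 ⇒ T = 171.2 / 0.7314 = 234 N.

T ≈ 234 N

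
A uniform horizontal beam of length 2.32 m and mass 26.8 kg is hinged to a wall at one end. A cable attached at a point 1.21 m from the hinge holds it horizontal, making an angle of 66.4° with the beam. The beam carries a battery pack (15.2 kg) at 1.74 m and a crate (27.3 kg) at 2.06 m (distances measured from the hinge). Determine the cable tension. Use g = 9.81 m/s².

Taking torques about the hinge:
Beam weight: 26.8 × 9.81 = 262.9 N down at 1.16 m → arm 1.16 m, τ = 262.9 × 1.16 = 305 N·m clockwise.
Battery pack: 15.2 × 9.81 = 149.1 N down at 1.74 m → arm 1.74 m, τ = 149.1 × 1.74 = 259.4 N·m clockwise.
Crate: 27.3 × 9.81 = 267.8 N down at 2.06 m → arm 2.06 m, τ = 267.8 × 2.06 = 551.7 N·m clockwise.
Total clockwise load moment = 1116 N·m.
The cable tension T acts at 1.21 m; only its component perpendicular to the beam, T sinθ, produces torque. sin 66.4° = 0.9164.
Balancing moments: T × 1.21 × 0.9164 = 1116, giving T = 1116 / 1.109 = 1010 N.

T ≈ 1010 N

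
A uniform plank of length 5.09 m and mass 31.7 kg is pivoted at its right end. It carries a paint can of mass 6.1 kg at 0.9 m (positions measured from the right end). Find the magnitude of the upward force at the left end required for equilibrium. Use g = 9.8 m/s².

Taking torques about the right end:
Beam weight: 31.7 × 9.8 = 310.7 N down at 2.545 m → arm 2.545 m, τ = 310.7 × 2.545 = 790.7 N·m counterclockwise.
Paint can: 6.1 × 9.8 = 59.78 N down at 0.9 m → arm 0.9 m, τ = 59.78 × 0.9 = 53.8 N·m counterclockwise.
Net moment of the loads = 844.5 N·m counterclockwise.
The upward force F acts at the left end, arm 5.09 m, giving F × 5.09 clockwise.
For rotational equilibrium, F × 5.09 = 844.5, so F = 844.5 / 5.09 = 166 N.

F ≈ 166 N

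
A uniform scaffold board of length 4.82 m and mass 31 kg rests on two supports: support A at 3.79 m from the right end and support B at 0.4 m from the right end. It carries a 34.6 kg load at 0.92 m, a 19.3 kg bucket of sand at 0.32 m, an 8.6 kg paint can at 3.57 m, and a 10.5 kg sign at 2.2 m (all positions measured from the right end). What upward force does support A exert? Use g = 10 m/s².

About support B:
Beam weight: 31 × 10 = 310 N down at 2.41 m → arm 2.01 m, τ = 310 × 2.01 = 623.1 N·m counterclockwise.
Load: 34.6 × 10 = 346 N down at 0.92 m → arm 0.52 m, τ = 346 × 0.52 = 179.9 N·m counterclockwise.
Bucket of sand: 19.3 × 10 = 193 N down at 0.32 m → arm 0.08 m, τ = 193 × 0.08 = 15.44 N·m clockwise.
Paint can: 8.6 × 10 = 86 N down at 3.57 m → arm 3.17 m, τ = 86 × 3.17 = 272.6 N·m counterclockwise.
Sign: 10.5 × 10 = 105 N down at 2.2 m → arm 1.8 m, τ = 105 × 1.8 = 189 N·m counterclockwise.
Net load moment about support B = 1249 N·m counterclockwise.
Reaction R at support A is upward at 3.79 m, arm 3.39 m → moment R × 3.39 clockwise.
Balancing moments: R × 3.39 = 1249, giving R = 368 N.

R_A ≈ 368 N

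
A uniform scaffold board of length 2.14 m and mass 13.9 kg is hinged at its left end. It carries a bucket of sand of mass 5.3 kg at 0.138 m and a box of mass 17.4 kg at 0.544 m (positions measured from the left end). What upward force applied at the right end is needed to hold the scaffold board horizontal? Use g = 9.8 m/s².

F ≈ 115 N

Take moments about the left end.
Beam weight: 13.9 × 9.8 = 136.2 N down at 1.07 m → arm 1.07 m, τ = 136.2 × 1.07 = 145.7 N·m clockwise.
Bucket of sand: 5.3 × 9.8 = 51.94 N down at 0.138 m → arm 0.138 m, τ = 51.94 × 0.138 = 7.168 N·m clockwise.
Box: 17.4 × 9.8 = 170.5 N down at 0.544 m → arm 0.544 m, τ = 170.5 × 0.544 = 92.75 N·m clockwise.
Net moment of the loads = 245.6 N·m clockwise.
The upward force F acts at the right end, arm 2.14 m, giving F × 2.14 counterclockwise.
Balancing moments: F × 2.14 = 245.6, giving F = 245.6 / 2.14 = 115 N.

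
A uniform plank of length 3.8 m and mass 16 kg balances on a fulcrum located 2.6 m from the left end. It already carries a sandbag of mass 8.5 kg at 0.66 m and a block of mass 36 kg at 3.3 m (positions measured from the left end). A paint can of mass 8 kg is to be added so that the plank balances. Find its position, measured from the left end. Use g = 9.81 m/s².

x ≈ 2.91 m from the left end

Sum moments about the fulcrum (at 2.6 m from the left end) (the support reaction has zero arm there).
Beam weight: 16 × 9.81 = 157 N down at 1.9 m → arm 0.7 m, τ = 157 × 0.7 = 109.9 N·m counterclockwise.
Sandbag: 8.5 × 9.81 = 83.39 N down at 0.66 m → arm 1.94 m, τ = 83.39 × 1.94 = 161.8 N·m counterclockwise.
Block: 36 × 9.81 = 353.2 N down at 3.3 m → arm 0.7 m, τ = 353.2 × 0.7 = 247.2 N·m clockwise.
Net moment of existing loads = 24.5 N·m counterclockwise.
The paint can weighs 8 × 9.81 = 78.48 N and must supply an equal clockwise moment, so its lever arm about the fulcrum is 24.5 / 78.48 = 0.312 m.
That puts it at 2.6 + 0.312 = 2.91 m from the left end.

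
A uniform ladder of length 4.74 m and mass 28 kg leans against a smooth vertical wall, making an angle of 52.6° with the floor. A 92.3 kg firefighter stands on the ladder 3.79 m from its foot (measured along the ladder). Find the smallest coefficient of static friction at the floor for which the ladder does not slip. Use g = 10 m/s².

μ_min ≈ 0.558

Take moments about the foot of the ladder.
Ladder weight 28×10 = 280 N acts at 2.37 m along the ladder; its horizontal arm is 2.37·cos52.6° = 1.439 m → τ = 402.9 N·m clockwise.
Firefighter: 92.3×10 = 923 N at 3.79 m → arm 2.302 m → τ = 2125 N·m clockwise.
Wall normal N acts horizontally at the top; its moment arm is the height L sinθ = 4.74·sin52.6° = 3.766 m, counterclockwise.
For rotational equilibrium, N × 3.766 = 2528, so N = 671.3 N.
ΣFx = 0 ⇒ f = N_wall = 671.3 N. ΣFy = 0 ⇒ N_floor = 1203 N.
μ_min = f / N_floor = 671.3 / 1203 = 0.558.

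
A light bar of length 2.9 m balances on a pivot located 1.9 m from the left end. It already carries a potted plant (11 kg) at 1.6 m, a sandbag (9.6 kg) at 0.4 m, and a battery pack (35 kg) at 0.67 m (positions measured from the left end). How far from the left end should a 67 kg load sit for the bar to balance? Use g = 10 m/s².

Sum moments about the pivot (at 1.9 m from the left end) (the support reaction has zero arm there).
Potted plant: 11 × 10 = 110 N down at 1.6 m → arm 0.3 m, τ = 110 × 0.3 = 33 N·m counterclockwise.
Sandbag: 9.6 × 10 = 96 N down at 0.4 m → arm 1.5 m, τ = 96 × 1.5 = 144 N·m counterclockwise.
Battery pack: 35 × 10 = 350 N down at 0.67 m → arm 1.23 m, τ = 350 × 1.23 = 430.5 N·m counterclockwise.
Net moment of existing loads = 607.5 N·m counterclockwise.
The load weighs 67 × 10 = 670 N and must supply an equal clockwise moment, so its lever arm about the pivot is 607.5 / 670 = 0.907 m.
That puts it at 1.9 + 0.907 = 2.81 m from the left end.

x ≈ 2.81 m from the left end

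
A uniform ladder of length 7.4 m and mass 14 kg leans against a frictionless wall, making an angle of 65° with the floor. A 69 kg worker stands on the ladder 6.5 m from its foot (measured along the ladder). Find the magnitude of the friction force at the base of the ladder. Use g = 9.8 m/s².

About the foot of the ladder:
Ladder weight 14×9.8 = 137.2 N acts at 3.7 m along the ladder; its horizontal arm is 3.7·cos65° = 1.564 m → τ = 214.6 N·m clockwise.
Worker: 69×9.8 = 676.2 N at 6.5 m → arm 2.747 m → τ = 1858 N·m clockwise.
Wall normal N acts horizontally at the top; its moment arm is the height L sinθ = 7.4·sin65° = 6.707 m, counterclockwise.
Setting net torque to zero: N × 6.707 = 2073 → N = 309 N.
ΣFx = 0: friction at the foot balances the wall's push, so f = N_wall = 309 N.

f ≈ 309 N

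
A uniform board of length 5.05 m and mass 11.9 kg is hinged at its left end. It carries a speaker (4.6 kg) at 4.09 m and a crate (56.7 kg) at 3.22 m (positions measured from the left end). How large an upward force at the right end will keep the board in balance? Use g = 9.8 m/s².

About the left end:
Beam weight: 11.9 × 9.8 = 116.6 N down at 2.525 m → arm 2.525 m, τ = 116.6 × 2.525 = 294.4 N·m clockwise.
Speaker: 4.6 × 9.8 = 45.08 N down at 4.09 m → arm 4.09 m, τ = 45.08 × 4.09 = 184.4 N·m clockwise.
Crate: 56.7 × 9.8 = 555.7 N down at 3.22 m → arm 3.22 m, τ = 555.7 × 3.22 = 1789 N·m clockwise.
Net moment of the loads = 2268 N·m clockwise.
The upward force F acts at the right end, arm 5.05 m, giving F × 5.05 counterclockwise.
Setting net torque to zero: F × 5.05 = 2268 → F = 2268 / 5.05 = 449 N.

F ≈ 449 N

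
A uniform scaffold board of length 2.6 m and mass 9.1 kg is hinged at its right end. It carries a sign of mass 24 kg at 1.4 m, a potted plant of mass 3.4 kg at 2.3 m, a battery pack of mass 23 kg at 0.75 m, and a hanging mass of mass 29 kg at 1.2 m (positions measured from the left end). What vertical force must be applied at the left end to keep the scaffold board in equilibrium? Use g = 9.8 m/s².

F ≈ 470 N

Sum moments about the right end (the unknown pivot reaction has zero arm there).
Beam weight: 9.1 × 9.8 = 89.18 N down at 1.3 m → arm 1.3 m, τ = 89.18 × 1.3 = 115.9 N·m counterclockwise.
Sign: 24 × 9.8 = 235.2 N down at 1.4 m → arm 1.2 m, τ = 235.2 × 1.2 = 282.2 N·m counterclockwise.
Potted plant: 3.4 × 9.8 = 33.32 N down at 2.3 m → arm 0.3 m, τ = 33.32 × 0.3 = 9.996 N·m counterclockwise.
Battery pack: 23 × 9.8 = 225.4 N down at 0.75 m → arm 1.85 m, τ = 225.4 × 1.85 = 417 N·m counterclockwise.
Hanging mass: 29 × 9.8 = 284.2 N down at 1.2 m → arm 1.4 m, τ = 284.2 × 1.4 = 397.9 N·m counterclockwise.
Net moment of the loads = 1223 N·m counterclockwise.
The upward force F acts at the left end, arm 2.6 m, giving F × 2.6 clockwise.
Setting net torque to zero: F × 2.6 = 1223 → F = 1223 / 2.6 = 470 N.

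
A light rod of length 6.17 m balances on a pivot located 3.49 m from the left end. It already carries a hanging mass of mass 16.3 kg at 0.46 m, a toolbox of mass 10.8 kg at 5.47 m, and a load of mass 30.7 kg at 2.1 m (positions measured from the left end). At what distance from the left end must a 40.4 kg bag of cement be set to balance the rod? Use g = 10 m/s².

x ≈ 5.24 m from the left end

Taking torques about the pivot (at 3.49 m from the left end):
Hanging mass: 16.3 × 10 = 163 N down at 0.46 m → arm 3.03 m, τ = 163 × 3.03 = 493.9 N·m counterclockwise.
Toolbox: 10.8 × 10 = 108 N down at 5.47 m → arm 1.98 m, τ = 108 × 1.98 = 213.8 N·m clockwise.
Load: 30.7 × 10 = 307 N down at 2.1 m → arm 1.39 m, τ = 307 × 1.39 = 426.7 N·m counterclockwise.
Net moment of existing loads = 706.8 N·m counterclockwise.
The bag of cement weighs 40.4 × 10 = 404 N and must supply an equal clockwise moment, so its lever arm about the pivot is 706.8 / 404 = 1.75 m.
That puts it at 3.49 + 1.75 = 5.24 m from the left end.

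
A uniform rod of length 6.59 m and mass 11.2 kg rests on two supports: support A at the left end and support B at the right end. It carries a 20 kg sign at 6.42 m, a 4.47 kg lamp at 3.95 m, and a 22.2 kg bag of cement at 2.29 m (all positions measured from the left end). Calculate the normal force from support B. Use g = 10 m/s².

About support A:
Beam weight: 11.2 × 10 = 112 N down at 3.295 m → arm 3.295 m, τ = 112 × 3.295 = 369 N·m clockwise.
Sign: 20 × 10 = 200 N down at 6.42 m → arm 6.42 m, τ = 200 × 6.42 = 1284 N·m clockwise.
Lamp: 4.47 × 10 = 44.7 N down at 3.95 m → arm 3.95 m, τ = 44.7 × 3.95 = 176.6 N·m clockwise.
Bag of cement: 22.2 × 10 = 222 N down at 2.29 m → arm 2.29 m, τ = 222 × 2.29 = 508.4 N·m clockwise.
Net load moment about support A = 2338 N·m clockwise.
Reaction R at support B is upward at 6.59 m, arm 6.59 m → moment R × 6.59 counterclockwise.
Setting net torque to zero: R × 6.59 = 2338 → R = 355 N.

R_B ≈ 355 N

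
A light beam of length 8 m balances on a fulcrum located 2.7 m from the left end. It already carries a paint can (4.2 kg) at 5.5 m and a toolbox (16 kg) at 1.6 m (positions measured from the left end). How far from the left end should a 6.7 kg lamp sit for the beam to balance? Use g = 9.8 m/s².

Choose the fulcrum (at 2.7 m from the left end) as the axis so the support reaction has zero arm there.
Paint can: 4.2 × 9.8 = 41.16 N down at 5.5 m → arm 2.8 m, τ = 41.16 × 2.8 = 115.2 N·m clockwise.
Toolbox: 16 × 9.8 = 156.8 N down at 1.6 m → arm 1.1 m, τ = 156.8 × 1.1 = 172.5 N·m counterclockwise.
Net moment of existing loads = 57.3 N·m counterclockwise.
The lamp weighs 6.7 × 9.8 = 65.66 N and must supply an equal clockwise moment, so its lever arm about the fulcrum is 57.3 / 65.66 = 0.873 m.
That puts it at 2.7 + 0.873 = 3.57 m from the left end.

x ≈ 3.57 m from the left end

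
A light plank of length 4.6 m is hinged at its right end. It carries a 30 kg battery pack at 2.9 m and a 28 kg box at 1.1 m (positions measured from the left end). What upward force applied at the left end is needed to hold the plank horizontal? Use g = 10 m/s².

F ≈ 324 N

About the right end:
Battery pack: 30 × 10 = 300 N down at 2.9 m → arm 1.7 m, τ = 300 × 1.7 = 510 N·m counterclockwise.
Box: 28 × 10 = 280 N down at 1.1 m → arm 3.5 m, τ = 280 × 3.5 = 980 N·m counterclockwise.
Net moment of the loads = 1490 N·m counterclockwise.
The upward force F acts at the left end, arm 4.6 m, giving F × 4.6 clockwise.
For rotational equilibrium, F × 4.6 = 1490, so F = 1490 / 4.6 = 324 N.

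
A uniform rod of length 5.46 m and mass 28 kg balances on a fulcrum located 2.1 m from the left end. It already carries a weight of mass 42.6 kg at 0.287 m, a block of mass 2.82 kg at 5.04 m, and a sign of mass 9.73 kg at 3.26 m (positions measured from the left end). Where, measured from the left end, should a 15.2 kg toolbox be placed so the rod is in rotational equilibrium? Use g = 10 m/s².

x ≈ 4.73 m from the left end

Taking torques about the fulcrum (at 2.1 m from the left end):
Beam weight: 28 × 10 = 280 N down at 2.73 m → arm 0.63 m, τ = 280 × 0.63 = 176.4 N·m clockwise.
Weight: 42.6 × 10 = 426 N down at 0.287 m → arm 1.813 m, τ = 426 × 1.813 = 772.3 N·m counterclockwise.
Block: 2.82 × 10 = 28.2 N down at 5.04 m → arm 2.94 m, τ = 28.2 × 2.94 = 82.91 N·m clockwise.
Sign: 9.73 × 10 = 97.3 N down at 3.26 m → arm 1.16 m, τ = 97.3 × 1.16 = 112.9 N·m clockwise.
Net moment of existing loads = 400.1 N·m counterclockwise.
The toolbox weighs 15.2 × 10 = 152 N and must supply an equal clockwise moment, so its lever arm about the fulcrum is 400.1 / 152 = 2.63 m.
That puts it at 2.1 + 2.63 = 4.73 m from the left end.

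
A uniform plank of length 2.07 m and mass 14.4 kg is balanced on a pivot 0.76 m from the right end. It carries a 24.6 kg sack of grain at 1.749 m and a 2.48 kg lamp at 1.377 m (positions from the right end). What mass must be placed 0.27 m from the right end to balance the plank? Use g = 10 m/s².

m ≈ 60.9 kg

Take moments about the pivot (at 0.76 m from the right end).
Beam weight: 14.4 × 10 = 144 N down at 1.035 m → arm 0.275 m, τ = 144 × 0.275 = 39.6 N·m counterclockwise.
Sack of grain: 24.6 × 10 = 246 N down at 1.749 m → arm 0.989 m, τ = 246 × 0.989 = 243.3 N·m counterclockwise.
Lamp: 2.48 × 10 = 24.8 N down at 1.377 m → arm 0.617 m, τ = 24.8 × 0.617 = 15.3 N·m counterclockwise.
Net moment of known loads = 298.2 N·m counterclockwise.
An unknown mass m at 0.27 m has arm 0.49 m; its moment is m·g·0.49 clockwise.
Στ = 0 ⇒ m × 10 × 0.49 = 298.2 ⇒ m = 298.2 / (10 × 0.49) = 60.9 kg.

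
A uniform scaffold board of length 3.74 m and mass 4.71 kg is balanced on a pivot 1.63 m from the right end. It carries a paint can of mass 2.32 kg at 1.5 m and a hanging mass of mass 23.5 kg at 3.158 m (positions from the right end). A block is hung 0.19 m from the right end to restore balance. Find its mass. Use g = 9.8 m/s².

Take moments about the pivot (at 1.63 m from the right end).
Beam weight: 4.71 × 9.8 = 46.16 N down at 1.87 m → arm 0.24 m, τ = 46.16 × 0.24 = 11.08 N·m counterclockwise.
Paint can: 2.32 × 9.8 = 22.74 N down at 1.5 m → arm 0.13 m, τ = 22.74 × 0.13 = 2.956 N·m clockwise.
Hanging mass: 23.5 × 9.8 = 230.3 N down at 3.158 m → arm 1.528 m, τ = 230.3 × 1.528 = 351.9 N·m counterclockwise.
Net moment of known loads = 360 N·m counterclockwise.
An unknown mass m at 0.19 m has arm 1.44 m; its moment is m·g·1.44 clockwise.
For rotational equilibrium, m × 9.8 × 1.44 = 360, so m = 360 / (9.8 × 1.44) = 25.5 kg.

m ≈ 25.5 kg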